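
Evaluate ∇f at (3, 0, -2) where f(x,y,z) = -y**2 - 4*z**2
(0, 0, 16)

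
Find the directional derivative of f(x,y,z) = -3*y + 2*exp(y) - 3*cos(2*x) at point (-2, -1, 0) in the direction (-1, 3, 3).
3*sqrt(19)*(-3*E + 2*E*sin(4) + 2)*exp(-1)/19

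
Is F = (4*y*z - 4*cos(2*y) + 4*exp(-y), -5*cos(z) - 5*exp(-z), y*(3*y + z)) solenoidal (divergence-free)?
No, ∇·F = y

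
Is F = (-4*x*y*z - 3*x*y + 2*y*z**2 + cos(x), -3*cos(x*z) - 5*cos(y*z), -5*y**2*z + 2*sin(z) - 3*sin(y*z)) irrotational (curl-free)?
No, ∇×F = (-3*x*sin(x*z) - 10*y*z - 5*y*sin(y*z) - 3*z*cos(y*z), 4*y*(-x + z), 4*x*z + 3*x - 2*z**2 + 3*z*sin(x*z))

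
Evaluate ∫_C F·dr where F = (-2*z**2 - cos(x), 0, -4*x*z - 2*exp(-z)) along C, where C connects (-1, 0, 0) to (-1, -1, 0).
0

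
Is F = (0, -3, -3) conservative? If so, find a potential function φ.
Yes, F is conservative. φ = -3*y - 3*z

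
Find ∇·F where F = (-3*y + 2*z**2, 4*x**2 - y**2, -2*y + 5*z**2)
-2*y + 10*z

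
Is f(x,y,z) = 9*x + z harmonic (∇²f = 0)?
Yes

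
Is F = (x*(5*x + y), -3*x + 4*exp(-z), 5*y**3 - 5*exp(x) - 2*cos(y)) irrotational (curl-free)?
No, ∇×F = (15*y**2 + 2*sin(y) + 4*exp(-z), 5*exp(x), -x - 3)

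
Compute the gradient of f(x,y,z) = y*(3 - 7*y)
(0, 3 - 14*y, 0)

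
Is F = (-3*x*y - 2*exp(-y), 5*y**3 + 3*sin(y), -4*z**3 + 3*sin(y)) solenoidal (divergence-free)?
No, ∇·F = 15*y**2 - 3*y - 12*z**2 + 3*cos(y)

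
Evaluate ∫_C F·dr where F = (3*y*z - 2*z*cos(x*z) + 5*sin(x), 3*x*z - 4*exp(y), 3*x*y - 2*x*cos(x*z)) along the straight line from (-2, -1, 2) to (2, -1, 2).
-24 - 4*sin(4)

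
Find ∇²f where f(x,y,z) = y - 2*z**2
-4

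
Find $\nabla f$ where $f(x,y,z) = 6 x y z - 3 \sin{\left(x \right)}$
(6*y*z - 3*cos(x), 6*x*z, 6*x*y)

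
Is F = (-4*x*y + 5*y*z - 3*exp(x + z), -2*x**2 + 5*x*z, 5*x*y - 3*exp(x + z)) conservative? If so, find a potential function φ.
Yes, F is conservative. φ = -2*x**2*y + 5*x*y*z - 3*exp(x + z)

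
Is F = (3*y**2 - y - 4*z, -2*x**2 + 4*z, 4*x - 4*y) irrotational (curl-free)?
No, ∇×F = (-8, -8, -4*x - 6*y + 1)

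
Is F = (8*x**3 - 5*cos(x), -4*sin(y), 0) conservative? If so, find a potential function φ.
Yes, F is conservative. φ = 2*x**4 - 5*sin(x) + 4*cos(y)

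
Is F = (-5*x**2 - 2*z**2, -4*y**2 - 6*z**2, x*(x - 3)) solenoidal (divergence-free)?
No, ∇·F = -10*x - 8*y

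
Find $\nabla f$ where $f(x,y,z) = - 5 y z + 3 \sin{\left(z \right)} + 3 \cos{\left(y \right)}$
(0, -5*z - 3*sin(y), -5*y + 3*cos(z))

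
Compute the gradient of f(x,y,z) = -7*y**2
(0, -14*y, 0)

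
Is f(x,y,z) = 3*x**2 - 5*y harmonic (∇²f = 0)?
No, ∇²f = 6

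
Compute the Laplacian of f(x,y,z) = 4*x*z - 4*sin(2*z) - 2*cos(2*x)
16*sin(2*z) + 8*cos(2*x)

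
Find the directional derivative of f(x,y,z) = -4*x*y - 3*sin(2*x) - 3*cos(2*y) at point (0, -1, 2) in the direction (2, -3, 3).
sqrt(22)*(-2 + 9*sin(2))/11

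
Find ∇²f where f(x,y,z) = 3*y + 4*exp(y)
4*exp(y)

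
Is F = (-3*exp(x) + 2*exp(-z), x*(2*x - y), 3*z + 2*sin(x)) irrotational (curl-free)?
No, ∇×F = (0, -2*cos(x) - 2*exp(-z), 4*x - y)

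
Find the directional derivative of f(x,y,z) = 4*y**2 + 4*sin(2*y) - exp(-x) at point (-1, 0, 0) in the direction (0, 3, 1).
12*sqrt(10)/5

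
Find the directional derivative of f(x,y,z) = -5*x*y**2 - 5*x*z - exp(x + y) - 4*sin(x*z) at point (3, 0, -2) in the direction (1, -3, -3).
sqrt(19)*(2*exp(3) + 44*cos(6) + 55)/19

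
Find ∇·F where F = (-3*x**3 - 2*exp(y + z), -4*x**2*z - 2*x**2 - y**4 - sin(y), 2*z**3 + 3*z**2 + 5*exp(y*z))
-9*x**2 - 4*y**3 + 5*y*exp(y*z) + 6*z**2 + 6*z - cos(y)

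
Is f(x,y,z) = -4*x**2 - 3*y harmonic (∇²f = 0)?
No, ∇²f = -8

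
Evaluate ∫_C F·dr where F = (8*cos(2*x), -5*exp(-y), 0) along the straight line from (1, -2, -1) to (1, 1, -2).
5*(1 - exp(3))*exp(-1)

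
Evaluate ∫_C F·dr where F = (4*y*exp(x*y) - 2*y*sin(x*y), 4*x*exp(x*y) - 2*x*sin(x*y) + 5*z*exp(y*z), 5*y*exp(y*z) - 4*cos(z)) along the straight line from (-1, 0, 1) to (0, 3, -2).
-5 + 5*exp(-6) + 4*sin(1) + 4*sin(2)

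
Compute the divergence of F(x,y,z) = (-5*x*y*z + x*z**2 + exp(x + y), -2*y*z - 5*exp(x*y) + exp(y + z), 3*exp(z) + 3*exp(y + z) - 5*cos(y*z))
-5*x*exp(x*y) - 5*y*z + 5*y*sin(y*z) + z**2 - 2*z + 3*exp(z) + exp(x + y) + 4*exp(y + z)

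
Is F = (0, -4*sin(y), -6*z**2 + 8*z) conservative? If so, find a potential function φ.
Yes, F is conservative. φ = -2*z**3 + 4*z**2 + 4*cos(y)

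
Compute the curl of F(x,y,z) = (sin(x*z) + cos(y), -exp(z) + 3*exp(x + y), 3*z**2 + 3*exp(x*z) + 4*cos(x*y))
(-4*x*sin(x*y) + exp(z), x*cos(x*z) + 4*y*sin(x*y) - 3*z*exp(x*z), 3*exp(x + y) + sin(y))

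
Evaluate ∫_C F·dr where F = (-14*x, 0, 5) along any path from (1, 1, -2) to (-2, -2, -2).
-21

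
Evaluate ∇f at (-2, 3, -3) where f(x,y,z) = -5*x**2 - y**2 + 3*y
(20, -3, 0)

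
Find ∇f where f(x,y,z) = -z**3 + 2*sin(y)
(0, 2*cos(y), -3*z**2)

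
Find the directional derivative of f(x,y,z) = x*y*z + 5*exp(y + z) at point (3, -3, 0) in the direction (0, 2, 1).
sqrt(5)*(3 - 9*exp(3)/5)*exp(-3)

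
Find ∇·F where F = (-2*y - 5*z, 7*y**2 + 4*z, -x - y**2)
14*y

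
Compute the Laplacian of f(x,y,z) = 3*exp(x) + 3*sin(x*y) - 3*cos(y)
-3*x**2*sin(x*y) - 3*y**2*sin(x*y) + 3*exp(x) + 3*cos(y)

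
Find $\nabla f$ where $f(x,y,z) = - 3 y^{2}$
(0, -6*y, 0)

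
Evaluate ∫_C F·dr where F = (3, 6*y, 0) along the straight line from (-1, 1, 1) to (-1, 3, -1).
24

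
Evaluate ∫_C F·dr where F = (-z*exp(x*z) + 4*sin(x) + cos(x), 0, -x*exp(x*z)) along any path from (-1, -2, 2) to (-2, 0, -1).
-exp(2) - sin(2) + exp(-2) + sin(1) - 4*cos(2) + 4*cos(1)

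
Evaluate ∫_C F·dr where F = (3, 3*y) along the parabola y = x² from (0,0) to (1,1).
9/2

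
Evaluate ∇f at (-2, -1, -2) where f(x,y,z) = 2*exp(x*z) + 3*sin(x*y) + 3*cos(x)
(-4*exp(4) - 3*sqrt(2)*cos(pi/4 + 2), -6*cos(2), -4*exp(4))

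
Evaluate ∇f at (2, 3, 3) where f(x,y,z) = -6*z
(0, 0, -6)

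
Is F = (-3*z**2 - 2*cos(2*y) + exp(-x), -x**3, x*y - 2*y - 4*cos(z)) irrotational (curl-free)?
No, ∇×F = (x - 2, -y - 6*z, -3*x**2 - 4*sin(2*y))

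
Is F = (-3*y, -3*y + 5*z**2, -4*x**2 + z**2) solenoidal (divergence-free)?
No, ∇·F = 2*z - 3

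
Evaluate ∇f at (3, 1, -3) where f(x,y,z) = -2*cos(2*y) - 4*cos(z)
(0, 4*sin(2), -4*sin(3))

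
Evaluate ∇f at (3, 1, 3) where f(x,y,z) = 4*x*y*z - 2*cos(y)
(12, 2*sin(1) + 36, 12)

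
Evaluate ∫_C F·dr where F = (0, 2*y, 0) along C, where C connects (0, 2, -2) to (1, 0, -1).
-4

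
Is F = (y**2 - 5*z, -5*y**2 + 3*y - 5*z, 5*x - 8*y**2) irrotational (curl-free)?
No, ∇×F = (5 - 16*y, -10, -2*y)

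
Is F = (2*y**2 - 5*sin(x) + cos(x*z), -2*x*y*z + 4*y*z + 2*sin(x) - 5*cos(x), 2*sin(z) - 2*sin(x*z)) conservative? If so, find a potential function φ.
No, ∇×F = (2*y*(x - 2), -x*sin(x*z) + 2*z*cos(x*z), -2*y*z - 4*y + 5*sin(x) + 2*cos(x)) ≠ 0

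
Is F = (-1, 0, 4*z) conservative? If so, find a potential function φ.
Yes, F is conservative. φ = -x + 2*z**2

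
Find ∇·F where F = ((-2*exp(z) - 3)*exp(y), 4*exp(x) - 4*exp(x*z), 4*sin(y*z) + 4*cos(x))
4*y*cos(y*z)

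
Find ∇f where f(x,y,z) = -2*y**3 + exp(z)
(0, -6*y**2, exp(z))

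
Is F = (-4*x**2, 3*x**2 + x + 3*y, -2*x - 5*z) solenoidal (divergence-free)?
No, ∇·F = -8*x - 2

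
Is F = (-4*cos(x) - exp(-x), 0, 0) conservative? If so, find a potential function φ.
Yes, F is conservative. φ = -4*sin(x) + exp(-x)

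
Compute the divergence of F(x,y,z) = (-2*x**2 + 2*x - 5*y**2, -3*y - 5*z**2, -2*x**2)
-4*x - 1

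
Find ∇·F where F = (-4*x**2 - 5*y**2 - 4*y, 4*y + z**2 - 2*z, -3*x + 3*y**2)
4 - 8*x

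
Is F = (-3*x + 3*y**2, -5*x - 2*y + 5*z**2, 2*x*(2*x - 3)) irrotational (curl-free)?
No, ∇×F = (-10*z, 6 - 8*x, -6*y - 5)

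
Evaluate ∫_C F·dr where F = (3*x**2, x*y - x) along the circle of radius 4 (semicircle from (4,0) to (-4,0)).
-256/3 - 8*pi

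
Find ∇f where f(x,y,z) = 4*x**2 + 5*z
(8*x, 0, 5)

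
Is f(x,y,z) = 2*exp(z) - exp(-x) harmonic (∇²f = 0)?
No, ∇²f = 2*exp(z) - exp(-x)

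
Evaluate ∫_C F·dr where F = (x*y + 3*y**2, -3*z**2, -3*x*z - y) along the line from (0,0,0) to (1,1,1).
-7/6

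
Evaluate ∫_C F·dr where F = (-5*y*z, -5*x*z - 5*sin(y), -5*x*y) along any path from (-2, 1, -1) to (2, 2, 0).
-5*cos(1) + 5*cos(2) + 10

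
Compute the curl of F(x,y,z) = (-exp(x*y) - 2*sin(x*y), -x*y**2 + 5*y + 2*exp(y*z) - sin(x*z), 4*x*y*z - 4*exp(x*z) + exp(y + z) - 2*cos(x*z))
(4*x*z + x*cos(x*z) - 2*y*exp(y*z) + exp(y + z), 2*z*(-2*y + 2*exp(x*z) - sin(x*z)), x*exp(x*y) + 2*x*cos(x*y) - y**2 - z*cos(x*z))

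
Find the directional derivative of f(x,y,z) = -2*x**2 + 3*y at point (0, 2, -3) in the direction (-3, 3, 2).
9*sqrt(22)/22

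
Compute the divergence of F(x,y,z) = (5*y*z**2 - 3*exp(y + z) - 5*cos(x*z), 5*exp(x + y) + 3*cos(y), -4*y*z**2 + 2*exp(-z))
-8*y*z + 5*z*sin(x*z) + 5*exp(x + y) - 3*sin(y) - 2*exp(-z)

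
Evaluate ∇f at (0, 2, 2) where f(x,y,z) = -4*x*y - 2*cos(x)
(-8, 0, 0)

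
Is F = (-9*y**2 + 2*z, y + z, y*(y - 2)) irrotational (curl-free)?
No, ∇×F = (2*y - 3, 2, 18*y)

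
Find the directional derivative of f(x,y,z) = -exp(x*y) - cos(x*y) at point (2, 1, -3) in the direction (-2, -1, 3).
2*sqrt(14)*(-sin(2) + exp(2))/7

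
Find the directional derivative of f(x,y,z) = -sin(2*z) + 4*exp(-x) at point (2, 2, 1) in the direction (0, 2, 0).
0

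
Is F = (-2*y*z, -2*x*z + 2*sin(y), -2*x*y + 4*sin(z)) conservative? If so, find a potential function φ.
Yes, F is conservative. φ = -2*x*y*z - 2*cos(y) - 4*cos(z)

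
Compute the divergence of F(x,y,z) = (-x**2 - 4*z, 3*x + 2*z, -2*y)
-2*x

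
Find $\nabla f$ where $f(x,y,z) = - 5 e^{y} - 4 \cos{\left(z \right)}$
(0, -5*exp(y), 4*sin(z))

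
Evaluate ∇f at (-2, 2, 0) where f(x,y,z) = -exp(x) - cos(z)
(-exp(-2), 0, 0)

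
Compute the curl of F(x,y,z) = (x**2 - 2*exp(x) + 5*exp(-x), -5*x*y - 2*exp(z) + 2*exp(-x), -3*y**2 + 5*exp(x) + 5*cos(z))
(-6*y + 2*exp(z), -5*exp(x), -5*y - 2*exp(-x))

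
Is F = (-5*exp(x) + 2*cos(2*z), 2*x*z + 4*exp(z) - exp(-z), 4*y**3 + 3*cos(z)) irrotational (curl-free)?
No, ∇×F = (-2*x + 12*y**2 - 4*exp(z) - exp(-z), -4*sin(2*z), 2*z)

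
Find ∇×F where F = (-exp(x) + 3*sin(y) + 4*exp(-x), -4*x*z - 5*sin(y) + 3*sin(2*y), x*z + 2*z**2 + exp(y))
(4*x + exp(y), -z, -4*z - 3*cos(y))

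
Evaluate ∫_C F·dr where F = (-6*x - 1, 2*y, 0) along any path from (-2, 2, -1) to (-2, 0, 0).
-4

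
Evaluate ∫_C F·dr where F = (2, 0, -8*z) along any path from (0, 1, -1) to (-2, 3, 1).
-4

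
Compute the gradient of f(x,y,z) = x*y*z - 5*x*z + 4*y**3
(z*(y - 5), x*z + 12*y**2, x*(y - 5))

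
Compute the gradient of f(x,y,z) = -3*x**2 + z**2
(-6*x, 0, 2*z)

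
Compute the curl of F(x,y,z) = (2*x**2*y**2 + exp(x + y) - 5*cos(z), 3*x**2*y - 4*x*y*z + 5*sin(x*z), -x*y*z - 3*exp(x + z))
(x*(4*y - z - 5*cos(x*z)), y*z + 3*exp(x + z) + 5*sin(z), -4*x**2*y + 6*x*y - 4*y*z + 5*z*cos(x*z) - exp(x + y))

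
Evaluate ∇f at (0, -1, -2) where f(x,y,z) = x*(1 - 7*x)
(1, 0, 0)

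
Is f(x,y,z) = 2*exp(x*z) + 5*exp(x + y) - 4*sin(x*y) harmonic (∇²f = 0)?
No, ∇²f = 2*x**2*exp(x*z) + 4*x**2*sin(x*y) + 4*y**2*sin(x*y) + 2*z**2*exp(x*z) + 10*exp(x + y)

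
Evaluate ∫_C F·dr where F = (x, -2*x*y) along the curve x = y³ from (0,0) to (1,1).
1/10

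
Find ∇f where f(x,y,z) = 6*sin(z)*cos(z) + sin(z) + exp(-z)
(0, 0, cos(z) + 6*cos(2*z) - exp(-z))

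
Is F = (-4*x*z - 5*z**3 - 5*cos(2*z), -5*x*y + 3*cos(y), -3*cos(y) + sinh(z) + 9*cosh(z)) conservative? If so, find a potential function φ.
No, ∇×F = (3*sin(y), -4*x - 15*z**2 + 10*sin(2*z), -5*y) ≠ 0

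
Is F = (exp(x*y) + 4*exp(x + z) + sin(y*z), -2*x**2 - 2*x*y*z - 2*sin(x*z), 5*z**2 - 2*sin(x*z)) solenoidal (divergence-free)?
No, ∇·F = -2*x*z - 2*x*cos(x*z) + y*exp(x*y) + 10*z + 4*exp(x + z)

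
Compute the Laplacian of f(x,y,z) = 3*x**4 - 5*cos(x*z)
5*x**2*cos(x*z) + 36*x**2 + 5*z**2*cos(x*z)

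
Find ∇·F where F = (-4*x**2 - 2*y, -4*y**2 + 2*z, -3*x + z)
-8*x - 8*y + 1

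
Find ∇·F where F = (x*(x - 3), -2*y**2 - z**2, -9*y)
2*x - 4*y - 3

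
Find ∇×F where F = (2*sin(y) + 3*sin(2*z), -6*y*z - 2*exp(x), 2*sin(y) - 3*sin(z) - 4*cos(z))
(6*y + 2*cos(y), 6*cos(2*z), -2*exp(x) - 2*cos(y))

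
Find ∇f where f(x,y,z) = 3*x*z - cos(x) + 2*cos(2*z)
(3*z + sin(x), 0, 3*x - 4*sin(2*z))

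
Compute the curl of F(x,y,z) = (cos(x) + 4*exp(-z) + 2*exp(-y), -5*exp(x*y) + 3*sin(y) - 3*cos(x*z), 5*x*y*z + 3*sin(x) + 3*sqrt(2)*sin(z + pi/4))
(x*(5*z - 3*sin(x*z)), -5*y*z - 3*cos(x) - 4*exp(-z), -5*y*exp(x*y) + 3*z*sin(x*z) + 2*exp(-y))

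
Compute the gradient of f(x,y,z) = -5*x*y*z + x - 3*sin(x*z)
(-5*y*z - 3*z*cos(x*z) + 1, -5*x*z, -x*(5*y + 3*cos(x*z)))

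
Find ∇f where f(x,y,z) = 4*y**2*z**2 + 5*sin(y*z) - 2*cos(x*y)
(2*y*sin(x*y), 2*x*sin(x*y) + 8*y*z**2 + 5*z*cos(y*z), y*(8*y*z + 5*cos(y*z)))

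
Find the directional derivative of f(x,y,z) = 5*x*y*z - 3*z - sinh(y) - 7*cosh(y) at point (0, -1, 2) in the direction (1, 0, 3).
-19*sqrt(10)/10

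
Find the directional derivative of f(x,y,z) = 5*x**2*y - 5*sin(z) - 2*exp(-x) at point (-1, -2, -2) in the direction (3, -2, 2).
2*sqrt(17)*(-5*cos(2) + 3*E + 25)/17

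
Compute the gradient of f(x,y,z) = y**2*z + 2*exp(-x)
(-2*exp(-x), 2*y*z, y**2)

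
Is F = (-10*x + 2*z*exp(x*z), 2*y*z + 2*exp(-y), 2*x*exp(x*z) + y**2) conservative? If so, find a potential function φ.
Yes, F is conservative. φ = -5*x**2 + y**2*z + 2*exp(x*z) - 2*exp(-y)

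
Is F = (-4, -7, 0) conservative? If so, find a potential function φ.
Yes, F is conservative. φ = -4*x - 7*y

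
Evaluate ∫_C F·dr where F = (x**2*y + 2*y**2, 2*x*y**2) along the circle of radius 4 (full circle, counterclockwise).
64*pi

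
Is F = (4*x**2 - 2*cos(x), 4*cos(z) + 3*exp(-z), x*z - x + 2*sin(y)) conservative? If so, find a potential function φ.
No, ∇×F = (4*sin(z) + 2*cos(y) + 3*exp(-z), 1 - z, 0) ≠ 0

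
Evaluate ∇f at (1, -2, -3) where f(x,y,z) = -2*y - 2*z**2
(0, -2, 12)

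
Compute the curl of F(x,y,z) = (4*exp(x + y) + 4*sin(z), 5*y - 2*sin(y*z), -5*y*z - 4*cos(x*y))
(4*x*sin(x*y) + 2*y*cos(y*z) - 5*z, -4*y*sin(x*y) + 4*cos(z), -4*exp(x + y))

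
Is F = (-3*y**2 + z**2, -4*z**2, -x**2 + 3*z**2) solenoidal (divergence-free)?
No, ∇·F = 6*z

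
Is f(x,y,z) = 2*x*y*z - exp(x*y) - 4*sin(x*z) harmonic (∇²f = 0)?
No, ∇²f = -x**2*exp(x*y) + 4*x**2*sin(x*z) - y**2*exp(x*y) + 4*z**2*sin(x*z)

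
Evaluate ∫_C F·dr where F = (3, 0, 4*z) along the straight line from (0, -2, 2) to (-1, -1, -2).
-3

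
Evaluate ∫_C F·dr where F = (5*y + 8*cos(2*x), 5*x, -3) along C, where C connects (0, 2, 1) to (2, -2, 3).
-26 + 4*sin(4)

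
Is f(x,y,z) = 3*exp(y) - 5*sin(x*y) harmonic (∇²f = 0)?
No, ∇²f = 5*x**2*sin(x*y) + 5*y**2*sin(x*y) + 3*exp(y)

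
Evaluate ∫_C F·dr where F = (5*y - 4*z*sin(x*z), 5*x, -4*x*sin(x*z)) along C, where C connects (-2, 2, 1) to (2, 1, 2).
4*cos(4) - 4*cos(2) + 30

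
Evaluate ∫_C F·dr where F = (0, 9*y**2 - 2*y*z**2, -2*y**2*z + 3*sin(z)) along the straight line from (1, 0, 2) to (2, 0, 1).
-3*cos(1) + 3*cos(2)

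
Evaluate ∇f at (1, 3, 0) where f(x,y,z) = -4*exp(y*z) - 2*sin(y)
(0, -2*cos(3), -12)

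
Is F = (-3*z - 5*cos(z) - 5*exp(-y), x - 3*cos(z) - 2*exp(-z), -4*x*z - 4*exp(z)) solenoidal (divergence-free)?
No, ∇·F = -4*x - 4*exp(z)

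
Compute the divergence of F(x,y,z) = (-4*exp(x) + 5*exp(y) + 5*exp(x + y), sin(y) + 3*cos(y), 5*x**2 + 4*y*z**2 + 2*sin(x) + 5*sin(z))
8*y*z - 4*exp(x) + 5*exp(x + y) - 3*sin(y) + cos(y) + 5*cos(z)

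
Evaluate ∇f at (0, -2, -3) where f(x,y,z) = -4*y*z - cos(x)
(0, 12, 8)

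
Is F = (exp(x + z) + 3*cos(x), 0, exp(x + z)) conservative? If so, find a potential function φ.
Yes, F is conservative. φ = exp(x + z) + 3*sin(x)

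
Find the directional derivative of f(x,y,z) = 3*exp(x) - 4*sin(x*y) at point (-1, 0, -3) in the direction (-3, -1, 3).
sqrt(19)*(-4*E - 9)*exp(-1)/19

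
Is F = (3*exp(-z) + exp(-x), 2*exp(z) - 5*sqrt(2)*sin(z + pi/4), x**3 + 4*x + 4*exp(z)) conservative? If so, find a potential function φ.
No, ∇×F = (-2*exp(z) + 5*sqrt(2)*cos(z + pi/4), -3*x**2 - 4 - 3*exp(-z), 0) ≠ 0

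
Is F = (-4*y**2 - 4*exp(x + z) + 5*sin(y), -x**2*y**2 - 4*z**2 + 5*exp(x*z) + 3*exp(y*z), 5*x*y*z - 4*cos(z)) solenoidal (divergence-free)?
No, ∇·F = -2*x**2*y + 5*x*y + 3*z*exp(y*z) - 4*exp(x + z) + 4*sin(z)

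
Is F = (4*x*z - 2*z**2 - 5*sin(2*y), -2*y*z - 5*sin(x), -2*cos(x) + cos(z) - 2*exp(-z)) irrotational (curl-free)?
No, ∇×F = (2*y, 4*x - 4*z - 2*sin(x), -5*cos(x) + 10*cos(2*y))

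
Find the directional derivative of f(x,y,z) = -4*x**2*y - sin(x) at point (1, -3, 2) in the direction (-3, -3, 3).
sqrt(3)*(-20 + cos(1))/3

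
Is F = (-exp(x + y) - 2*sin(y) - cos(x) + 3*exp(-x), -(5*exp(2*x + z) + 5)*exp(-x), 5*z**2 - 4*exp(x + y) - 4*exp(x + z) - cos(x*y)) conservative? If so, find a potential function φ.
No, ∇×F = (x*sin(x*y) - 4*exp(x + y) + 5*exp(x + z), -y*sin(x*y) + 4*exp(x + y) + 4*exp(x + z), exp(x + y) - 5*exp(x + z) + 2*cos(y) + 5*exp(-x)) ≠ 0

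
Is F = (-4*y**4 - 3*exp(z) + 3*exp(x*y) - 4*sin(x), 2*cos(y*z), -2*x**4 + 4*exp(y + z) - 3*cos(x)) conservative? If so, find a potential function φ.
No, ∇×F = (2*y*sin(y*z) + 4*exp(y + z), 8*x**3 - 3*exp(z) - 3*sin(x), -3*x*exp(x*y) + 16*y**3) ≠ 0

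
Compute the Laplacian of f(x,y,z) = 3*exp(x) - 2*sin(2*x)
3*exp(x) + 8*sin(2*x)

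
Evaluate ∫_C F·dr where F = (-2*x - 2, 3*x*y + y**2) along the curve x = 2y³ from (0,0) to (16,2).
-3704/15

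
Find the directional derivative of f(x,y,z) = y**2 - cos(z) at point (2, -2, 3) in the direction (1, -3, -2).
sqrt(14)*(6 - sin(3))/7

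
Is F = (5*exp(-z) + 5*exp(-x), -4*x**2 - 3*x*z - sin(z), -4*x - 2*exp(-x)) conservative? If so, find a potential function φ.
No, ∇×F = (3*x + cos(z), 4 - 5*exp(-z) - 2*exp(-x), -8*x - 3*z) ≠ 0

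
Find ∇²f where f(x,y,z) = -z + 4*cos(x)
-4*cos(x)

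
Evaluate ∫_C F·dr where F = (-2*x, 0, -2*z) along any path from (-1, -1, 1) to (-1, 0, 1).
0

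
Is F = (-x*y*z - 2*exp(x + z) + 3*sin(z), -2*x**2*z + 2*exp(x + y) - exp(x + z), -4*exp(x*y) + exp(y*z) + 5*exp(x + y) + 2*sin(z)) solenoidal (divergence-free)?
No, ∇·F = -y*z + y*exp(y*z) + 2*exp(x + y) - 2*exp(x + z) + 2*cos(z)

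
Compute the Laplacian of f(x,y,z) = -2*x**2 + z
-4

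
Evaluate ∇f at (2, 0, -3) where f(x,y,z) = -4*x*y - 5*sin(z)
(0, -8, -5*cos(3))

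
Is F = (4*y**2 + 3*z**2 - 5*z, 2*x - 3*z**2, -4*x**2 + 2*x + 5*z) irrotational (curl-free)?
No, ∇×F = (6*z, 8*x + 6*z - 7, 2 - 8*y)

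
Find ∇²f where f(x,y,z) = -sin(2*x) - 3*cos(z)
4*sin(2*x) + 3*cos(z)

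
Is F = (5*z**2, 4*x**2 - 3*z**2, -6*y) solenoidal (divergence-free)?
Yes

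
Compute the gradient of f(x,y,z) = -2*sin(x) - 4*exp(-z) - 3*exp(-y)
(-2*cos(x), 3*exp(-y), 4*exp(-z))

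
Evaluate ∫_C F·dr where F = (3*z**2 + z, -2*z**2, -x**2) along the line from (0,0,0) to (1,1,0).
0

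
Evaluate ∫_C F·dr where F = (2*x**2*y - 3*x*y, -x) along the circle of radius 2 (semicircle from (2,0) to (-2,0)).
-6*pi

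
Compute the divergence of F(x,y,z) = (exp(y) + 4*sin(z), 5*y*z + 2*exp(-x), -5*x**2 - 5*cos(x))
5*z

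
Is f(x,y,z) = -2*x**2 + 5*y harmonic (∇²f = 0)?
No, ∇²f = -4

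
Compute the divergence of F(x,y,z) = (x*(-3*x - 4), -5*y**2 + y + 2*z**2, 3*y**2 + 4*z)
-6*x - 10*y + 1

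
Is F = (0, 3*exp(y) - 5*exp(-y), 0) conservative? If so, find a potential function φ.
Yes, F is conservative. φ = 3*exp(y) + 5*exp(-y)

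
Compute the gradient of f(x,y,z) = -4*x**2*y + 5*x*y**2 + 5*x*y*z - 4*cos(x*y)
(y*(-8*x + 5*y + 5*z + 4*sin(x*y)), x*(-4*x + 10*y + 5*z + 4*sin(x*y)), 5*x*y)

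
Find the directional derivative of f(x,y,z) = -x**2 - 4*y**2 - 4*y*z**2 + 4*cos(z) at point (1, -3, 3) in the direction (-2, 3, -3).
2*sqrt(22)*(-62 + 3*sin(3))/11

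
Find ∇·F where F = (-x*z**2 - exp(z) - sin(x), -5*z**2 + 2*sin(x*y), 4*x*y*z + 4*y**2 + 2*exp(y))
4*x*y + 2*x*cos(x*y) - z**2 - cos(x)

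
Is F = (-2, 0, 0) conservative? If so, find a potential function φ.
Yes, F is conservative. φ = -2*x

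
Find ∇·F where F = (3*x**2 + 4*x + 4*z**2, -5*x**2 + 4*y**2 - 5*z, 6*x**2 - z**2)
6*x + 8*y - 2*z + 4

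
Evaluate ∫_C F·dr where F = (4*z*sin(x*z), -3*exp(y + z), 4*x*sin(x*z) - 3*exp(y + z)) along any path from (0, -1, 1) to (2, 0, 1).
-3*E - 4*cos(2) + 7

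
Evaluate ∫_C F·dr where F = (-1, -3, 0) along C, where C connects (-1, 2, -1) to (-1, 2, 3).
0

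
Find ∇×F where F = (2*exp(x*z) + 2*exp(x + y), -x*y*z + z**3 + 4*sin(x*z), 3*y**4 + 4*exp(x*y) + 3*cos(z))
(x*y + 4*x*exp(x*y) - 4*x*cos(x*z) + 12*y**3 - 3*z**2, 2*x*exp(x*z) - 4*y*exp(x*y), -y*z + 4*z*cos(x*z) - 2*exp(x + y))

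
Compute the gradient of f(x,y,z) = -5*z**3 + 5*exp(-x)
(-5*exp(-x), 0, -15*z**2)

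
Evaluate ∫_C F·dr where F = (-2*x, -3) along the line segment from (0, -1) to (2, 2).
-13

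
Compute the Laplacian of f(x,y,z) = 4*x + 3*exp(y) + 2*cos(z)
3*exp(y) - 2*cos(z)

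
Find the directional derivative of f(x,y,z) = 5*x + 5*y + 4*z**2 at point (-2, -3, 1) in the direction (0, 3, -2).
-sqrt(13)/13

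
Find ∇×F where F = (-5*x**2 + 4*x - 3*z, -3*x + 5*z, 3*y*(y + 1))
(6*y - 2, -3, -3)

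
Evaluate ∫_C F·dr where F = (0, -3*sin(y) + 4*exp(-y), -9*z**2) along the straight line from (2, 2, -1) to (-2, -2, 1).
-8*sinh(2) - 6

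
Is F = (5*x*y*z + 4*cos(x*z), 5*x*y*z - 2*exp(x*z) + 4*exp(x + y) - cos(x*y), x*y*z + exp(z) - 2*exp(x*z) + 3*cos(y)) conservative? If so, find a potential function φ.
No, ∇×F = (-5*x*y + x*z + 2*x*exp(x*z) - 3*sin(y), 5*x*y - 4*x*sin(x*z) - y*z + 2*z*exp(x*z), -5*x*z + 5*y*z + y*sin(x*y) - 2*z*exp(x*z) + 4*exp(x + y)) ≠ 0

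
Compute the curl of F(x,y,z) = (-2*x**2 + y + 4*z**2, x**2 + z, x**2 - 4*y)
(-5, -2*x + 8*z, 2*x - 1)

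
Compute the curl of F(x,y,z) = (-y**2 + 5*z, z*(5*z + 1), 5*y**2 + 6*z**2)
(10*y - 10*z - 1, 5, 2*y)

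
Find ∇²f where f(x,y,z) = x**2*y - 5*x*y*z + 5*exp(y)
2*y + 5*exp(y)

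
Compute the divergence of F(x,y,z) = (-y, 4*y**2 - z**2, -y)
8*y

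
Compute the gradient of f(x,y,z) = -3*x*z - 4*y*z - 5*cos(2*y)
(-3*z, -4*z + 10*sin(2*y), -3*x - 4*y)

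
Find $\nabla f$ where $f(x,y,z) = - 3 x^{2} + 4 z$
(-6*x, 0, 4)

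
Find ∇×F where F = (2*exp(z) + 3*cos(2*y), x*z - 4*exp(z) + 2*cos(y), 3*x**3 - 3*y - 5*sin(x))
(-x + 4*exp(z) - 3, -9*x**2 + 2*exp(z) + 5*cos(x), z + 6*sin(2*y))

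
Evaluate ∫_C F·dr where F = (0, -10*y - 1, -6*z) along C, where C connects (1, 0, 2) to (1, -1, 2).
-4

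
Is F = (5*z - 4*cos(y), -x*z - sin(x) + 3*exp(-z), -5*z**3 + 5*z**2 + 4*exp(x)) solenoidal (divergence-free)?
No, ∇·F = 5*z*(2 - 3*z)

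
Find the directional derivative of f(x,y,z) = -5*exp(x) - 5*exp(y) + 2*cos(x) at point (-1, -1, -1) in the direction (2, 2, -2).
2*sqrt(3)*(-5 + E*sin(1))*exp(-1)/3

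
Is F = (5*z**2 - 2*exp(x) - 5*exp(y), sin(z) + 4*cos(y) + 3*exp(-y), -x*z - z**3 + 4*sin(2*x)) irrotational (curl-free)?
No, ∇×F = (-cos(z), 11*z - 8*cos(2*x), 5*exp(y))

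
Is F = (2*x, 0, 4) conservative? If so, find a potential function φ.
Yes, F is conservative. φ = x**2 + 4*z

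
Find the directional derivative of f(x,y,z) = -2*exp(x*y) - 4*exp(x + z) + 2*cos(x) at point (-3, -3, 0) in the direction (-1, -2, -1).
sqrt(6)*(-9*exp(12) - exp(3)*sin(3) + 4)*exp(-3)/3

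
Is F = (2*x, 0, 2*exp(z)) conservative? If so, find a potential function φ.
Yes, F is conservative. φ = x**2 + 2*exp(z)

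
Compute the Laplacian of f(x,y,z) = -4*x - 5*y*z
0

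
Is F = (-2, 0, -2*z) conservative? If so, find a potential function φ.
Yes, F is conservative. φ = -2*x - z**2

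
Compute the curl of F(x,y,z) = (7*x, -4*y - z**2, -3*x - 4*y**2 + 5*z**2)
(-8*y + 2*z, 3, 0)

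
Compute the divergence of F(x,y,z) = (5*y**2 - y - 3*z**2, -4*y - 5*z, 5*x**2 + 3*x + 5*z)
1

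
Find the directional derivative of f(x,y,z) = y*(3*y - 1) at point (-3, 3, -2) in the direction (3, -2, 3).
-17*sqrt(22)/11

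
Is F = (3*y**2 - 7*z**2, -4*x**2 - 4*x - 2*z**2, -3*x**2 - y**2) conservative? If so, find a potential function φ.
No, ∇×F = (-2*y + 4*z, 6*x - 14*z, -8*x - 6*y - 4) ≠ 0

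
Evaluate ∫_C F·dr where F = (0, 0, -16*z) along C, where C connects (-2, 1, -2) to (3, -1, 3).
-40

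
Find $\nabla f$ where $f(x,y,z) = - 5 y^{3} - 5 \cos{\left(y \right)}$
(0, -15*y**2 + 5*sin(y), 0)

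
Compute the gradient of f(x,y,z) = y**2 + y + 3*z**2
(0, 2*y + 1, 6*z)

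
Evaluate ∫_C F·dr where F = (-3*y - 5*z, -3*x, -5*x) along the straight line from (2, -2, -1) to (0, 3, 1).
-22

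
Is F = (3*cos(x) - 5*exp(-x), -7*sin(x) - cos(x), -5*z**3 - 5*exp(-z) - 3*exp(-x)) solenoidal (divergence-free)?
No, ∇·F = -15*z**2 - 3*sin(x) + 5*exp(-z) + 5*exp(-x)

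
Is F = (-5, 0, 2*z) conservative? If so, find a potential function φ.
Yes, F is conservative. φ = -5*x + z**2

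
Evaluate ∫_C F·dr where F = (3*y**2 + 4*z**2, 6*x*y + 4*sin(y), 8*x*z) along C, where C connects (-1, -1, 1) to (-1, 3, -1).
-24 + 4*cos(1) - 4*cos(3)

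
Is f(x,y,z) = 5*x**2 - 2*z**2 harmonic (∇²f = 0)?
No, ∇²f = 6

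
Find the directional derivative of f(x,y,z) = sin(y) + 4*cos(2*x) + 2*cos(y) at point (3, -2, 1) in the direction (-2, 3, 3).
sqrt(22)*(16*sin(6) + 3*cos(2) + 6*sin(2))/22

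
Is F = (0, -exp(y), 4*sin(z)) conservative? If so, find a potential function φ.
Yes, F is conservative. φ = -exp(y) - 4*cos(z)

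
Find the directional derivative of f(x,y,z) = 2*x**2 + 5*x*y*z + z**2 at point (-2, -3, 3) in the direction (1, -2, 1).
43*sqrt(6)/6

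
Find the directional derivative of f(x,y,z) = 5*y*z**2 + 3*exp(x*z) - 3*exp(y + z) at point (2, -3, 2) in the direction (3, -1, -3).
4*sqrt(19)*(3 + 40*E)*exp(-1)/19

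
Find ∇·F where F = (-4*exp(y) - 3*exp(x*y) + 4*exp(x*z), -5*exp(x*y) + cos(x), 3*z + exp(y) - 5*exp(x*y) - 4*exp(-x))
-5*x*exp(x*y) - 3*y*exp(x*y) + 4*z*exp(x*z) + 3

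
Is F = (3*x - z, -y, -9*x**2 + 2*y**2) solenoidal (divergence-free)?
No, ∇·F = 2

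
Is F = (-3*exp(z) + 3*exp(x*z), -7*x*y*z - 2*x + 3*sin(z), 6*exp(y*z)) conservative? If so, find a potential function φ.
No, ∇×F = (7*x*y + 6*z*exp(y*z) - 3*cos(z), 3*x*exp(x*z) - 3*exp(z), -7*y*z - 2) ≠ 0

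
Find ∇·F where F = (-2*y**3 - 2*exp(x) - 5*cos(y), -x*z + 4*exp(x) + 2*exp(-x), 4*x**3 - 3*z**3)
-9*z**2 - 2*exp(x)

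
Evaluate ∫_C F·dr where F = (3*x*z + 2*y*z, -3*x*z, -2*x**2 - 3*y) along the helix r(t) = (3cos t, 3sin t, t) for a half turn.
-45*pi**2/4 - 18 - 9*pi/4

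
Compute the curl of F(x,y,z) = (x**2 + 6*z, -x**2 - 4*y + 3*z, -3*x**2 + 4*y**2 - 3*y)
(8*y - 6, 6*x + 6, -2*x)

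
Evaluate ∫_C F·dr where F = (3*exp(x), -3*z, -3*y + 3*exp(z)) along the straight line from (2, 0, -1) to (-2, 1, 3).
-3*exp(2) - 9 - 3*exp(-1) + 3*exp(-2) + 3*exp(3)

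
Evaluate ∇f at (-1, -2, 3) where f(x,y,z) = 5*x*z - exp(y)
(15, -exp(-2), -5)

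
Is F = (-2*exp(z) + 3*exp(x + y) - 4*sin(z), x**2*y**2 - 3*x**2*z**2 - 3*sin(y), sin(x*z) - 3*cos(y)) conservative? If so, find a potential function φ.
No, ∇×F = (6*x**2*z + 3*sin(y), -z*cos(x*z) - 2*exp(z) - 4*cos(z), 2*x*y**2 - 6*x*z**2 - 3*exp(x + y)) ≠ 0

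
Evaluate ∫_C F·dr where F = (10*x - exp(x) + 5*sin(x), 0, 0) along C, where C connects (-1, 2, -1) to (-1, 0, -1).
0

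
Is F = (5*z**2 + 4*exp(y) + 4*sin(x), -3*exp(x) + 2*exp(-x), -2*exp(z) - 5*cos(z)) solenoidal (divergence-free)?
No, ∇·F = -2*exp(z) + 5*sin(z) + 4*cos(x)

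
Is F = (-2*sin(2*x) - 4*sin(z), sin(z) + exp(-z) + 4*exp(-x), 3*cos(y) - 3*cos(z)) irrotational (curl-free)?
No, ∇×F = (-3*sin(y) - cos(z) + exp(-z), -4*cos(z), -4*exp(-x))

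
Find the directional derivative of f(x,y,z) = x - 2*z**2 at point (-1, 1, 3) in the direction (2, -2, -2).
13*sqrt(3)/3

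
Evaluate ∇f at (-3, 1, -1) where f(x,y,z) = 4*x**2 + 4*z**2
(-24, 0, -8)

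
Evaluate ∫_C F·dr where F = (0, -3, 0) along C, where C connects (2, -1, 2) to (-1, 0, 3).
-3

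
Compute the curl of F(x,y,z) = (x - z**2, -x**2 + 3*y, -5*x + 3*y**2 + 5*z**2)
(6*y, 5 - 2*z, -2*x)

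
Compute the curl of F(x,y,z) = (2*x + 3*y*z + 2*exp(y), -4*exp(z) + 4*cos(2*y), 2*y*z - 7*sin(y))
(2*z + 4*exp(z) - 7*cos(y), 3*y, -3*z - 2*exp(y))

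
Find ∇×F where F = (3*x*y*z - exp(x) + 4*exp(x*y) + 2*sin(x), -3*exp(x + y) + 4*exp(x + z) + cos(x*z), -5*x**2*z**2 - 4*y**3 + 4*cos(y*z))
(x*sin(x*z) - 12*y**2 - 4*z*sin(y*z) - 4*exp(x + z), x*(3*y + 10*z**2), -3*x*z - 4*x*exp(x*y) - z*sin(x*z) - 3*exp(x + y) + 4*exp(x + z))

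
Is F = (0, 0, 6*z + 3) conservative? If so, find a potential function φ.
Yes, F is conservative. φ = 3*z*(z + 1)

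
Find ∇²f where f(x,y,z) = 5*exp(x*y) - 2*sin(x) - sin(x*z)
5*x**2*exp(x*y) + x**2*sin(x*z) + 5*y**2*exp(x*y) + z**2*sin(x*z) + 2*sin(x)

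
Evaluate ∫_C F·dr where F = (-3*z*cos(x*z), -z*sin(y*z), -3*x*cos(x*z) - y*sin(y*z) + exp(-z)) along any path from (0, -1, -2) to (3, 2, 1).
-3*sin(3) - exp(-1) + exp(2)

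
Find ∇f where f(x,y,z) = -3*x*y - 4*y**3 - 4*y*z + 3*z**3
(-3*y, -3*x - 12*y**2 - 4*z, -4*y + 9*z**2)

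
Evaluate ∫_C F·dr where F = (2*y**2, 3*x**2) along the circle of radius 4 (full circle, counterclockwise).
0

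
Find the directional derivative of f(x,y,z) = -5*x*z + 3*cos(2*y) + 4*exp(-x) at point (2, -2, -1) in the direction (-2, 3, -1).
sqrt(14)*(9*exp(2)*sin(4) + 4)*exp(-2)/7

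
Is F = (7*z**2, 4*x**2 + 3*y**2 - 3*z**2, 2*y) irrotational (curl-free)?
No, ∇×F = (6*z + 2, 14*z, 8*x)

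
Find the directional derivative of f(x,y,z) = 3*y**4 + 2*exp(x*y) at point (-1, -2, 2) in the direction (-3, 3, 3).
2*sqrt(3)*(-48 + exp(2))/3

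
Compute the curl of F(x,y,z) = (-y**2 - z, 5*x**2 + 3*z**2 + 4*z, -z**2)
(-6*z - 4, -1, 10*x + 2*y)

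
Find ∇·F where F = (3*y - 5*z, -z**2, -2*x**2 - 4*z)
-4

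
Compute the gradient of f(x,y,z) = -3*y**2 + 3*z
(0, -6*y, 3)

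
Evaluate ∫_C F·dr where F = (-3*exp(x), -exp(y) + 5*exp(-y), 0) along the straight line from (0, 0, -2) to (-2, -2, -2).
-9*cosh(2) - sinh(2) + 9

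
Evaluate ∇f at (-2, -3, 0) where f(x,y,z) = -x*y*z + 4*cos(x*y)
(12*sin(6), 8*sin(6), -6)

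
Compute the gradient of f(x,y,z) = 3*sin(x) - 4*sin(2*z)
(3*cos(x), 0, -8*cos(2*z))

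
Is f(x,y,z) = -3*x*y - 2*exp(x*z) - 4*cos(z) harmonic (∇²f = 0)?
No, ∇²f = -2*x**2*exp(x*z) - 2*z**2*exp(x*z) + 4*cos(z)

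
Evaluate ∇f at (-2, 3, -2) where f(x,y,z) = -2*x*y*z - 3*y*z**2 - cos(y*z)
(12, -20 + 2*sin(6), 48 - 3*sin(6))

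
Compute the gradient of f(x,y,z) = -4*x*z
(-4*z, 0, -4*x)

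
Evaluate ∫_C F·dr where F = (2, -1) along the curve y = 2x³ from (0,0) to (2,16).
-12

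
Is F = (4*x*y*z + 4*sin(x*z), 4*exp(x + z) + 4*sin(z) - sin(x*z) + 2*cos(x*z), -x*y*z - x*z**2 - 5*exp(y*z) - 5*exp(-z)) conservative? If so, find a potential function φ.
No, ∇×F = (-x*z + 2*x*sin(x*z) + x*cos(x*z) - 5*z*exp(y*z) - 4*exp(x + z) - 4*cos(z), 4*x*y + 4*x*cos(x*z) + y*z + z**2, -4*x*z - 2*z*sin(x*z) - z*cos(x*z) + 4*exp(x + z)) ≠ 0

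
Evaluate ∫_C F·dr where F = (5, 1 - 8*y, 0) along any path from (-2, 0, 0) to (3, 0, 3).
25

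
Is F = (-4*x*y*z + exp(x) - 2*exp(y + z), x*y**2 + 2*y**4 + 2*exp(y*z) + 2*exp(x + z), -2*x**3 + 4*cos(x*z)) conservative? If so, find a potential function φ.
No, ∇×F = (-2*y*exp(y*z) - 2*exp(x + z), 6*x**2 - 4*x*y + 4*z*sin(x*z) - 2*exp(y + z), 4*x*z + y**2 + 2*exp(x + z) + 2*exp(y + z)) ≠ 0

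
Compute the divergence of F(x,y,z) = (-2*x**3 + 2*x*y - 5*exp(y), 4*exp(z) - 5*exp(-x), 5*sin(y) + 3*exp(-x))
-6*x**2 + 2*y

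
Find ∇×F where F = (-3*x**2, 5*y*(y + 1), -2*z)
(0, 0, 0)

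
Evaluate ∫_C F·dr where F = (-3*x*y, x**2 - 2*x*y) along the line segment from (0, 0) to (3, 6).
-108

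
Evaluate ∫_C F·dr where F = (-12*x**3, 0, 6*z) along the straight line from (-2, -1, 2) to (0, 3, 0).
36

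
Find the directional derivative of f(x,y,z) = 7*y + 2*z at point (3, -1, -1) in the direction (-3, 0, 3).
sqrt(2)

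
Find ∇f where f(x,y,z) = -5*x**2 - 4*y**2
(-10*x, -8*y, 0)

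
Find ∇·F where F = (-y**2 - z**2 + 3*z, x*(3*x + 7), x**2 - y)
0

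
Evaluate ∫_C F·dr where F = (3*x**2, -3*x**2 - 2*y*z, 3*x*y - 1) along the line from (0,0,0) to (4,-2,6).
26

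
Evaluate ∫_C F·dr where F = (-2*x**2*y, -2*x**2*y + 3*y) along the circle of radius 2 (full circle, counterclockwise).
8*pi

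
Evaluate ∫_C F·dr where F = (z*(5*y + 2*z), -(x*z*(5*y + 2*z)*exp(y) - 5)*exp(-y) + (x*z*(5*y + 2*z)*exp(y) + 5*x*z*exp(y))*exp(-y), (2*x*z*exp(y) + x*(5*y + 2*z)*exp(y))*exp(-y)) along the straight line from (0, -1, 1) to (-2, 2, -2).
-5*exp(-2) + 5*E + 24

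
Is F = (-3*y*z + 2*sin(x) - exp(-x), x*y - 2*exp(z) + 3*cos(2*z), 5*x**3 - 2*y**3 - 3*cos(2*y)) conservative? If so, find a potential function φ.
No, ∇×F = (-6*y**2 + 2*exp(z) + 6*sin(2*y) + 6*sin(2*z), -15*x**2 - 3*y, y + 3*z) ≠ 0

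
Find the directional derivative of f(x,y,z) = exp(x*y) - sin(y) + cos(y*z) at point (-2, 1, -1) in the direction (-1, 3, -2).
-sqrt(14)*(7 + 3*exp(2)*cos(1) + 5*exp(2)*sin(1))*exp(-2)/14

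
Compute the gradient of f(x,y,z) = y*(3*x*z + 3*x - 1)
(3*y*(z + 1), 3*x*z + 3*x - 1, 3*x*y)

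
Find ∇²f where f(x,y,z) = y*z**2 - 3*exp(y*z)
-y*(3*y*exp(y*z) - 2) - 3*z**2*exp(y*z)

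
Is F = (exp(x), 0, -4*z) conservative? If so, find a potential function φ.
Yes, F is conservative. φ = -2*z**2 + exp(x)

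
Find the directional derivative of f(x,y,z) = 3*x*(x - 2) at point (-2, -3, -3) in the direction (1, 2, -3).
-9*sqrt(14)/7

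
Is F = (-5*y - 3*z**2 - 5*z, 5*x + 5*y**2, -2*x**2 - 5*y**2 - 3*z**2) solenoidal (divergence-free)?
No, ∇·F = 10*y - 6*z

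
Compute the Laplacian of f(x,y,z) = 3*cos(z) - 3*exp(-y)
-3*cos(z) - 3*exp(-y)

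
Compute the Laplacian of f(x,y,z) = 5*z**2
10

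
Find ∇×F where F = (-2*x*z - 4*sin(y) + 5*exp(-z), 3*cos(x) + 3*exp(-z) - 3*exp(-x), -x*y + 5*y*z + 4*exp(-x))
(-x + 5*z + 3*exp(-z), -2*x + y - 5*exp(-z) + 4*exp(-x), -3*sin(x) + 4*cos(y) + 3*exp(-x))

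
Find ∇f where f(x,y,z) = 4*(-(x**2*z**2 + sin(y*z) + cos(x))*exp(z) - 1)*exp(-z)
(-8*x*z**2 + 4*sin(x), -4*z*cos(y*z), -8*x**2*z - 4*y*cos(y*z) + 4*exp(-z))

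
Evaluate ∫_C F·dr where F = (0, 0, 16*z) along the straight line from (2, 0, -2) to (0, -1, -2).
0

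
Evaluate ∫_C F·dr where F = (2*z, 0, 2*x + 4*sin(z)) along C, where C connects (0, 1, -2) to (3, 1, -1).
-6 - 4*cos(1) + 4*cos(2)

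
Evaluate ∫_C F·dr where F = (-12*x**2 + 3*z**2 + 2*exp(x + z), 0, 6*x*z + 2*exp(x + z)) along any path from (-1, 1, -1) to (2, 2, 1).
-27 - 2*exp(-2) + 2*exp(3)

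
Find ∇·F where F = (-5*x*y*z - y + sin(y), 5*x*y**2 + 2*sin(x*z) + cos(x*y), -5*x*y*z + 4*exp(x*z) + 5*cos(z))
5*x*y + 4*x*exp(x*z) - x*sin(x*y) - 5*y*z - 5*sin(z)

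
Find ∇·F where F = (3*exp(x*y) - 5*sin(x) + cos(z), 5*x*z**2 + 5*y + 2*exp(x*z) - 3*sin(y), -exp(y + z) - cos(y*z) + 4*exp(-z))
3*y*exp(x*y) + y*sin(y*z) - exp(y + z) - 5*cos(x) - 3*cos(y) + 5 - 4*exp(-z)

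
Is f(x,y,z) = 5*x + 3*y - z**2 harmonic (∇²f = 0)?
No, ∇²f = -2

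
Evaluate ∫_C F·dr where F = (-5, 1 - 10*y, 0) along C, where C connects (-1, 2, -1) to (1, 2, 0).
-10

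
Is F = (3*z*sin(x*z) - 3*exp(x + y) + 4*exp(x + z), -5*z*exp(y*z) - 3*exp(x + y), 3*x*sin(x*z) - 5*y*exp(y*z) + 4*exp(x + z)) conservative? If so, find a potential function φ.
Yes, F is conservative. φ = -5*exp(y*z) - 3*exp(x + y) + 4*exp(x + z) - 3*cos(x*z)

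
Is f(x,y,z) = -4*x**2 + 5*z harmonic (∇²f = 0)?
No, ∇²f = -8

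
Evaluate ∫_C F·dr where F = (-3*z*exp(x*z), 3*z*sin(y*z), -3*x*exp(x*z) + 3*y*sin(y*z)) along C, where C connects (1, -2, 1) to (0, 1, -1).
-3 - 3*cos(1) + 3*cos(2) + 3*E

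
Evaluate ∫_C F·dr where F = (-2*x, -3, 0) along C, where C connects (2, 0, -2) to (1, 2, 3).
-3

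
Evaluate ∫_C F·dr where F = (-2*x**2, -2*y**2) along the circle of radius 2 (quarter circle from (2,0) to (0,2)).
0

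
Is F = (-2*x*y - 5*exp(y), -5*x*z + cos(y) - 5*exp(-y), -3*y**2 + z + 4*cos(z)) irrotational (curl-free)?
No, ∇×F = (5*x - 6*y, 0, 2*x - 5*z + 5*exp(y))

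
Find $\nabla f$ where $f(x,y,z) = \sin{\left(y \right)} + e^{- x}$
(-exp(-x), cos(y), 0)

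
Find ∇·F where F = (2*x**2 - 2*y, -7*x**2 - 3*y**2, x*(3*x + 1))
4*x - 6*y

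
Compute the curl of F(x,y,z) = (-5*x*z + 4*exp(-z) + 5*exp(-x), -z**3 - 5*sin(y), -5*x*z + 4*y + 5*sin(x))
(3*z**2 + 4, (5*(-x + z - cos(x))*exp(z) - 4)*exp(-z), 0)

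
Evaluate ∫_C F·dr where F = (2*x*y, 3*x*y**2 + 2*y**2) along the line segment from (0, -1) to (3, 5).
408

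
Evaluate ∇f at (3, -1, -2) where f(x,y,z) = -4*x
(-4, 0, 0)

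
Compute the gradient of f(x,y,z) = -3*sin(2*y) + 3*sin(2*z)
(0, -6*cos(2*y), 6*cos(2*z))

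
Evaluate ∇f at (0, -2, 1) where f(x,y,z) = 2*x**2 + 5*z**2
(0, 0, 10)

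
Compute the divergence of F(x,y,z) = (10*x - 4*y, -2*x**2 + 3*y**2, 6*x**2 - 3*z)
6*y + 7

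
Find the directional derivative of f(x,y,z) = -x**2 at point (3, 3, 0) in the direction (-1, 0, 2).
6*sqrt(5)/5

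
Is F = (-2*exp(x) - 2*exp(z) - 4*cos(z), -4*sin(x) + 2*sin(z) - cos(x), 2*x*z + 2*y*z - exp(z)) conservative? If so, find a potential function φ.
No, ∇×F = (2*z - 2*cos(z), -2*z - 2*exp(z) + 4*sin(z), sin(x) - 4*cos(x)) ≠ 0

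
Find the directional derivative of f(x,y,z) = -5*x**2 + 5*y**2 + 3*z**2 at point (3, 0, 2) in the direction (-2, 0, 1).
72*sqrt(5)/5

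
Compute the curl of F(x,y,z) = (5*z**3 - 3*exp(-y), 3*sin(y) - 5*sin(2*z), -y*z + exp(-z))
(-z + 10*cos(2*z), 15*z**2, -3*exp(-y))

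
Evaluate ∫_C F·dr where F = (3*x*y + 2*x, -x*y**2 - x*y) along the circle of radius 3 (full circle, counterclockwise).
-81*pi/4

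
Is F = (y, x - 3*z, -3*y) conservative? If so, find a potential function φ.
Yes, F is conservative. φ = y*(x - 3*z)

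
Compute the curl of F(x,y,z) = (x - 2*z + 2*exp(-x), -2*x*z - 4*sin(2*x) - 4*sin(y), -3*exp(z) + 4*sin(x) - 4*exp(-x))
(2*x, -4*cos(x) - 2 - 4*exp(-x), -2*z - 8*cos(2*x))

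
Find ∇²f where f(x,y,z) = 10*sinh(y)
10*sinh(y)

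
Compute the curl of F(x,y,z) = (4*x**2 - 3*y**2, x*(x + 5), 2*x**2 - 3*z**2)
(0, -4*x, 2*x + 6*y + 5)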